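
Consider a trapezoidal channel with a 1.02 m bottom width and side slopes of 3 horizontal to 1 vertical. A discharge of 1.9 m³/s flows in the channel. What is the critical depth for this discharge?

At critical depth, Q² T / (g A³) = 1, i.e. A³/T = Q²/g = 1.9²/9.81 = 0.368.
Try y = 0.53 m: A³/T = 0.6302 — too large.
Try y = 0.464 m: A³/T = 0.3685 — ≈ 0.368.

y_c = 0.464 m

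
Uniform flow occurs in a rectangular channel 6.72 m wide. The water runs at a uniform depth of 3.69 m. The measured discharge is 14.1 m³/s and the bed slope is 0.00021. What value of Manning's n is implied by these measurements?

Flow area A = b·y = 6.72 × 3.69 = 24.8 m². Wetted perimeter P = b + 2y = 6.72 + 2×3.69 = 14.1 m.
Hydraulic radius R = A/P = 24.8/14.1 = 1.759 m.
Rearranging Manning's equation: n = (1/Q) A R^(2/3) S^(1/2) = (1/14.1) × 24.8 × 1.759^(2/3) × √0.00021 = 0.0371.

n = 0.0371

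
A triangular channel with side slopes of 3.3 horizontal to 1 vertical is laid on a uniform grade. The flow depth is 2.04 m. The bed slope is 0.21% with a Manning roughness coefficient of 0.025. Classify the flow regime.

subcritical

For a triangular section with side slope z = 3.3: A = zy² = 3.3×2.04² = 13.73 m²; P = 2y√(1+z²) = 2×2.04×3.448 = 14.07 m.
Hydraulic radius R = A/P = 13.73/14.07 = 0.9762 m.
V = (1/n) R^(2/3) √S = (1/0.025) × 0.9762^(2/3) × √0.0021 = 1.804 m/s. Hydraulic depth D_h = A/T = 13.73/13.46 = 1.02 m.
Froude number Fr = V/√(g·D_h) = 1.804/√(9.81×1.02) = 0.57, which is less than 1, so the flow is subcritical.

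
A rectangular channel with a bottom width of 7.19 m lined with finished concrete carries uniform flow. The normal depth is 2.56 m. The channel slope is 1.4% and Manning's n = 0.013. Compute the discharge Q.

Q = 219 m³/s

Flow area A = b·y = 7.19 × 2.56 = 18.41 m². Wetted perimeter P = b + 2y = 7.19 + 2×2.56 = 12.31 m.
Hydraulic radius R = A/P = 18.41/12.31 = 1.495 m.
Manning's equation: Q = (1/n) A R^(2/3) S^(1/2) = (1/0.013) × 18.41 × 1.495^(2/3) × 0.014^(1/2) = 219 m³/s.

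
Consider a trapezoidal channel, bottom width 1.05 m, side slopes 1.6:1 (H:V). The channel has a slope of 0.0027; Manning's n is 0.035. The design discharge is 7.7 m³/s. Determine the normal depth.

Manning's equation rearranged: A R^(2/3) = nQ / (1·√S) = 0.035 × 7.7 / (√0.0027) = 5.187.
Try y = 1.42 m: A R^(2/3) = 3.846 — low.
Try y = 1.97 m: A R^(2/3) = 8.143 — high.
Try y = 1.62 m: A R^(2/3) = 5.184 — matches.

y_n = 1.62 m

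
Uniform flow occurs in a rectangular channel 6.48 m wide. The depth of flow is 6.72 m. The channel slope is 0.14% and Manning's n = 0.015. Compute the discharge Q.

Flow area A = b·y = 6.48 × 6.72 = 43.55 m². Wetted perimeter P = b + 2y = 6.48 + 2×6.72 = 19.92 m.
Hydraulic radius R = A/P = 43.55/19.92 = 2.186 m.
Manning's equation: Q = (1/n) A R^(2/3) S^(1/2) = (1/0.015) × 43.55 × 2.186^(2/3) × 0.0014^(1/2) = 183 m³/s.

Q = 183 m³/s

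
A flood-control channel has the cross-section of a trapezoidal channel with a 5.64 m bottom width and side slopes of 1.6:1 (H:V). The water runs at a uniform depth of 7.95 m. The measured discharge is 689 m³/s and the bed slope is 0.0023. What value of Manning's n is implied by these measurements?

With bottom width b = 5.64 m and side slope z = 1.6: A = (b + zy)y = (5.64 + 1.6×7.95)×7.95 = 146 m²; P = b + 2y√(1+z²) = 5.64 + 2×7.95×1.887 = 35.64 m.
Hydraulic radius R = A/P = 146/35.64 = 4.095 m.
Rearranging Manning's equation: n = (1/Q) A R^(2/3) S^(1/2) = (1/689) × 146 × 4.095^(2/3) × √0.0023 = 0.026.

n = 0.026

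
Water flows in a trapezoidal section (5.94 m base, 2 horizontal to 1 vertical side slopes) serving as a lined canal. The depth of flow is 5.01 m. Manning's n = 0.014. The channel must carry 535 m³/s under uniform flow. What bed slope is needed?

S = 0.0022

With bottom width b = 5.94 m and side slope z = 2: A = (b + zy)y = (5.94 + 2×5.01)×5.01 = 79.96 m²; P = b + 2y√(1+z²) = 5.94 + 2×5.01×2.236 = 28.35 m.
Hydraulic radius R = A/P = 79.96/28.35 = 2.821 m.
From Manning's equation, S = [nQ / (1 A R^(2/3))]² = [0.014 × 535 / (1 × 79.96 × 2.821^(2/3))]² = 0.0022.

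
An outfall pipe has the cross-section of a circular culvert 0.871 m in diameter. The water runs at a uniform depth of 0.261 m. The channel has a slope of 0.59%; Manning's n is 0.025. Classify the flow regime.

For a circular section of diameter D = 0.871 m at depth y = 0.261 m, the central angle is θ = 2 arccos(1 − 2y/D) = 2.317 rad. Then A = (D²/8)(θ − sin θ) = 0.1501 m² and P = Dθ/2 = 1.009 m.
Hydraulic radius R = A/P = 0.1501/1.009 = 0.1487 m.
V = (1/n) R^(2/3) √S = (1/0.025) × 0.1487^(2/3) × √0.0059 = 0.8626 m/s. Hydraulic depth D_h = A/T = 0.1501/0.798 = 0.1881 m.
Froude number Fr = V/√(g·D_h) = 0.8626/√(9.81×0.1881) = 0.635, which is less than 1, so the flow is subcritical.

subcritical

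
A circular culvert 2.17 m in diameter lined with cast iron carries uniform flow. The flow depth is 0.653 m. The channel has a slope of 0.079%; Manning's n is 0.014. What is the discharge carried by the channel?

For a circular section of diameter D = 2.17 m at depth y = 0.653 m, the central angle is θ = 2 arccos(1 − 2y/D) = 2.323 rad. Then A = (D²/8)(θ − sin θ) = 0.9371 m² and P = Dθ/2 = 2.52 m.
Hydraulic radius R = A/P = 0.9371/2.52 = 0.3719 m.
Manning's equation: Q = (1/n) A R^(2/3) S^(1/2) = (1/0.014) × 0.9371 × 0.3719^(2/3) × 0.00079^(1/2) = 0.973 m³/s.

Q = 0.973 m³/s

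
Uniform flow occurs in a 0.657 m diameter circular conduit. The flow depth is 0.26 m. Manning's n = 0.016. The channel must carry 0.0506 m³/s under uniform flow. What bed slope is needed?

S = 0.000581

For a circular section of diameter D = 0.657 m at depth y = 0.26 m, the central angle is θ = 2 arccos(1 − 2y/D) = 2.721 rad. Then A = (D²/8)(θ − sin θ) = 0.1248 m² and P = Dθ/2 = 0.894 m.
Hydraulic radius R = A/P = 0.1248/0.894 = 0.1396 m.
From Manning's equation, S = [nQ / (1 A R^(2/3))]² = [0.016 × 0.0506 / (1 × 0.1248 × 0.1396^(2/3))]² = 0.000581.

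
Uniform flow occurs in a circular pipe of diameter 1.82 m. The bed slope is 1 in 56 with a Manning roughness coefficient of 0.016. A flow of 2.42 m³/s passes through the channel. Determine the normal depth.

y_n = 0.535 m

Manning's equation rearranged: A R^(2/3) = nQ / (1·√S) = 0.016 × 2.42 / (√0.01786) = 0.2898.
Try y = 0.475 m: A R^(2/3) = 0.2295 — too small.
Try y = 0.645 m: A R^(2/3) = 0.4143 — too large.
Try y = 0.535 m: A R^(2/3) = 0.2897 — matches.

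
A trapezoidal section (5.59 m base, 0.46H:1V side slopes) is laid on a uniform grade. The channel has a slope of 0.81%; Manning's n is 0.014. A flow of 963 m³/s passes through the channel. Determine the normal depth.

Manning's equation rearranged: A R^(2/3) = nQ / (1·√S) = 0.014 × 963 / (√0.0081) = 149.8.
Trying y = 6.45 m: A R^(2/3) = 109.4 — short.
Trying y = 7.69 m: A R^(2/3) = 149.8 — ≈ 149.8.

y_n = 7.69 m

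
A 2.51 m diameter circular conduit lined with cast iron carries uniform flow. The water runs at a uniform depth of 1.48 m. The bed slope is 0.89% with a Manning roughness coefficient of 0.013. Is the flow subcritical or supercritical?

supercritical

For a circular section of diameter D = 2.51 m at depth y = 1.48 m, the central angle is θ = 2 arccos(1 − 2y/D) = 3.502 rad. Then A = (D²/8)(θ − sin θ) = 3.036 m² and P = Dθ/2 = 4.395 m.
Hydraulic radius R = A/P = 3.036/4.395 = 0.6907 m.
V = (1/n) R^(2/3) √S = (1/0.013) × 0.6907^(2/3) × √0.0089 = 5.67 m/s. Hydraulic depth D_h = A/T = 3.036/2.469 = 1.229 m.
Froude number Fr = V/√(g·D_h) = 5.67/√(9.81×1.229) = 1.63, which is greater than 1, so the flow is supercritical.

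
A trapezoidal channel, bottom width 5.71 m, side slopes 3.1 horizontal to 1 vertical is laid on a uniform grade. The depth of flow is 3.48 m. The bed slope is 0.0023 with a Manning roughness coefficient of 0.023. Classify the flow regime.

With bottom width b = 5.71 m and side slope z = 3.1: A = (b + zy)y = (5.71 + 3.1×3.48)×3.48 = 57.41 m²; P = b + 2y√(1+z²) = 5.71 + 2×3.48×3.257 = 28.38 m.
Hydraulic radius R = A/P = 57.41/28.38 = 2.023 m.
V = (1/n) R^(2/3) √S = (1/0.023) × 2.023^(2/3) × √0.0023 = 3.335 m/s. Hydraulic depth D_h = A/T = 57.41/27.29 = 2.104 m.
Froude number Fr = V/√(g·D_h) = 3.335/√(9.81×2.104) = 0.734, which is less than 1, so the flow is subcritical.

subcritical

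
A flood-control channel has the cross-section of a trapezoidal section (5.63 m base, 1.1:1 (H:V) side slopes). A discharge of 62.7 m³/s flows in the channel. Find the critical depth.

At critical depth, Q² T / (g A³) = 1, i.e. A³/T = Q²/g = 62.7²/9.81 = 400.7.
At y = 1.81 m: A³/T = 273.1 — short.
At y = 2.4 m: A³/T = 716.7 — over.
At y = 2.03 m: A³/T = 402.8 — close enough.

y_c = 2.03 m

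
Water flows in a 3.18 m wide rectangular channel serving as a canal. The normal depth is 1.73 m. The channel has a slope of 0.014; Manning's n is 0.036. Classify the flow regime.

subcritical

Flow area A = b·y = 3.18 × 1.73 = 5.501 m². Wetted perimeter P = b + 2y = 3.18 + 2×1.73 = 6.64 m.
Hydraulic radius R = A/P = 5.501/6.64 = 0.8285 m.
V = (1/n) R^(2/3) √S = (1/0.036) × 0.8285^(2/3) × √0.014 = 2.899 m/s. Hydraulic depth D_h = A/T = 5.501/3.18 = 1.73 m.
Froude number Fr = V/√(g·D_h) = 2.899/√(9.81×1.73) = 0.704, which is less than 1, so the flow is subcritical.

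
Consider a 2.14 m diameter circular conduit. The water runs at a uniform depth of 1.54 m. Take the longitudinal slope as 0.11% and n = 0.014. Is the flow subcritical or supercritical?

For a circular section of diameter D = 2.14 m at depth y = 1.54 m, the central angle is θ = 2 arccos(1 − 2y/D) = 4.051 rad. Then A = (D²/8)(θ − sin θ) = 2.771 m² and P = Dθ/2 = 4.335 m.
Hydraulic radius R = A/P = 2.771/4.335 = 0.6392 m.
V = (1/n) R^(2/3) √S = (1/0.014) × 0.6392^(2/3) × √0.0011 = 1.758 m/s. Hydraulic depth D_h = A/T = 2.771/1.922 = 1.441 m.
Froude number Fr = V/√(g·D_h) = 1.758/√(9.81×1.441) = 0.468, which is less than 1, so the flow is subcritical.

subcritical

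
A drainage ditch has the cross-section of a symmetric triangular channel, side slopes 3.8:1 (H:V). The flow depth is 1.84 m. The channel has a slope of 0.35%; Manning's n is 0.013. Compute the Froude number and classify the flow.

For a triangular section with side slope z = 3.8: A = zy² = 3.8×1.84² = 12.87 m²; P = 2y√(1+z²) = 2×1.84×3.929 = 14.46 m.
Hydraulic radius R = A/P = 12.87/14.46 = 0.8897 m.
V = (1/n) R^(2/3) √S = (1/0.013) × 0.8897^(2/3) × √0.0035 = 4.21 m/s. Hydraulic depth D_h = A/T = 12.87/13.98 = 0.92 m.
Froude number Fr = V/√(g·D_h) = 4.21/√(9.81×0.92) = 1.4, which is greater than 1, so the flow is supercritical.

supercritical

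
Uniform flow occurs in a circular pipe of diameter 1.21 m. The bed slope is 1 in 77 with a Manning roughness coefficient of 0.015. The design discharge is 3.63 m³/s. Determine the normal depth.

y_n = 0.916 m

Manning's equation rearranged: A R^(2/3) = nQ / (1·√S) = 0.015 × 3.63 / (√0.01299) = 0.4778.
Trying y = 1.07 m: A R^(2/3) = 0.5477 — high.
Trying y = 0.778 m: A R^(2/3) = 0.3859 — low.
Trying y = 0.916 m: A R^(2/3) = 0.4776 — ≈ 0.4778.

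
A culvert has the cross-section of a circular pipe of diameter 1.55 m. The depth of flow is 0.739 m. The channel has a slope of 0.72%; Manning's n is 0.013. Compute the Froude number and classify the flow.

For a circular section of diameter D = 1.55 m at depth y = 0.739 m, the central angle is θ = 2 arccos(1 − 2y/D) = 3.049 rad. Then A = (D²/8)(θ − sin θ) = 0.8877 m² and P = Dθ/2 = 2.363 m.
Hydraulic radius R = A/P = 0.8877/2.363 = 0.3757 m.
V = (1/n) R^(2/3) √S = (1/0.013) × 0.3757^(2/3) × √0.0072 = 3.398 m/s. Hydraulic depth D_h = A/T = 0.8877/1.548 = 0.5733 m.
Froude number Fr = V/√(g·D_h) = 3.398/√(9.81×0.5733) = 1.43, which is greater than 1, so the flow is supercritical.

supercritical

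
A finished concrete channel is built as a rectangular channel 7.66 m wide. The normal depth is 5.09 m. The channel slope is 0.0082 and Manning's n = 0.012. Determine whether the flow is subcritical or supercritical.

Flow area A = b·y = 7.66 × 5.09 = 38.99 m². Wetted perimeter P = b + 2y = 7.66 + 2×5.09 = 17.84 m.
Hydraulic radius R = A/P = 38.99/17.84 = 2.186 m.
V = (1/n) R^(2/3) √S = (1/0.012) × 2.186^(2/3) × √0.0082 = 12.71 m/s. Hydraulic depth D_h = A/T = 38.99/7.66 = 5.09 m.
Froude number Fr = V/√(g·D_h) = 12.71/√(9.81×5.09) = 1.8, which is greater than 1, so the flow is supercritical.

supercritical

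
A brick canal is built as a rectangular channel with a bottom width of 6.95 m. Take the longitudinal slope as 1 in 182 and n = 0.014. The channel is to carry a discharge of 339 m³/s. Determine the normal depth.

y_n = 5.55 m

Manning's equation rearranged: A R^(2/3) = nQ / (1·√S) = 0.014 × 339 / (√0.005495) = 64.03.
Trying y = 6.42 m: A R^(2/3) = 76.72 — over.
Trying y = 3.96 m: A R^(2/3) = 41.49 — short.
Trying y = 5.55 m: A R^(2/3) = 63.99 — ≈ 64.03.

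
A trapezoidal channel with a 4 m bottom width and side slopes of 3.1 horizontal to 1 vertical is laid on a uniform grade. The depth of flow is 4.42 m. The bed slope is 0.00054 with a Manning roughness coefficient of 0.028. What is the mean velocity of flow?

V = 1.48 m/s

With bottom width b = 4 m and side slope z = 3.1: A = (b + zy)y = (4 + 3.1×4.42)×4.42 = 78.24 m²; P = b + 2y√(1+z²) = 4 + 2×4.42×3.257 = 32.79 m.
Hydraulic radius R = A/P = 78.24/32.79 = 2.386 m.
From Manning's equation, V = (1/n) R^(2/3) S^(1/2) = (1/0.028) × 2.386^(2/3) × 0.00054^(1/2) = 1.48 m/s.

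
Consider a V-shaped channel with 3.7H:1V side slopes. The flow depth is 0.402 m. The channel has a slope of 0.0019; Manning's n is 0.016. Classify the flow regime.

subcritical

For a triangular section with side slope z = 3.7: A = zy² = 3.7×0.402² = 0.5979 m²; P = 2y√(1+z²) = 2×0.402×3.833 = 3.082 m.
Hydraulic radius R = A/P = 0.5979/3.082 = 0.194 m.
V = (1/n) R^(2/3) √S = (1/0.016) × 0.194^(2/3) × √0.0019 = 0.9131 m/s. Hydraulic depth D_h = A/T = 0.5979/2.975 = 0.201 m.
Froude number Fr = V/√(g·D_h) = 0.9131/√(9.81×0.201) = 0.65, which is less than 1, so the flow is subcritical.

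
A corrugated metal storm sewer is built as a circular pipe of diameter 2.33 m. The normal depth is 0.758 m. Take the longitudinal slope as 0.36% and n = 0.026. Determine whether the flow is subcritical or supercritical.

subcritical

For a circular section of diameter D = 2.33 m at depth y = 0.758 m, the central angle is θ = 2 arccos(1 − 2y/D) = 2.428 rad. Then A = (D²/8)(θ − sin θ) = 1.203 m² and P = Dθ/2 = 2.828 m.
Hydraulic radius R = A/P = 1.203/2.828 = 0.4254 m.
V = (1/n) R^(2/3) √S = (1/0.026) × 0.4254^(2/3) × √0.0036 = 1.305 m/s. Hydraulic depth D_h = A/T = 1.203/2.183 = 0.5512 m.
Froude number Fr = V/√(g·D_h) = 1.305/√(9.81×0.5512) = 0.561, which is less than 1, so the flow is subcritical.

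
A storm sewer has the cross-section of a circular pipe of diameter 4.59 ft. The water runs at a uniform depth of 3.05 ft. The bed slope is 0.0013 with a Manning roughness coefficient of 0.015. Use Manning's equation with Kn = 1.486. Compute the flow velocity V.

V = 4.33 ft/s

For a circular section of diameter D = 4.59 ft at depth y = 3.05 ft, the central angle is θ = 2 arccos(1 − 2y/D) = 3.812 rad. Then A = (D²/8)(θ − sin θ) = 11.68 ft² and P = Dθ/2 = 8.749 ft.
Hydraulic radius R = A/P = 11.68/8.749 = 1.335 ft.
From Manning's equation, V = (1.486/n) R^(2/3) S^(1/2) = (1.486/0.015) × 1.335^(2/3) × 0.0013^(1/2) = 4.33 ft/s.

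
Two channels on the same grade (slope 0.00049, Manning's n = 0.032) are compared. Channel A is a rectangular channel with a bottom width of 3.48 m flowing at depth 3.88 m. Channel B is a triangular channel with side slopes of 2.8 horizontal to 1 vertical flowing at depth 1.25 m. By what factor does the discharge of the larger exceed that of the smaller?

Channel A: Flow area A = b·y = 3.48 × 3.88 = 13.5 m². Wetted perimeter P = b + 2y = 3.48 + 2×3.88 = 11.24 m. Hydraulic radius R = A/P = 13.5/11.24 = 1.201 m. Q_A = (1/0.032)·13.5·1.201^(2/3)·√0.00049 = 10.55 m³/s.
Channel B: For a triangular section with side slope z = 2.8: A = zy² = 2.8×1.25² = 4.375 m²; P = 2y√(1+z²) = 2×1.25×2.973 = 7.433 m. Hydraulic radius R = A/P = 4.375/7.433 = 0.5886 m. Q_B = (1/0.032)·4.375·0.5886^(2/3)·√0.00049 = 2.126 m³/s.
The larger discharge is 10.55 m³/s and the smaller is 2.126 m³/s; the ratio is 4.97.

4.97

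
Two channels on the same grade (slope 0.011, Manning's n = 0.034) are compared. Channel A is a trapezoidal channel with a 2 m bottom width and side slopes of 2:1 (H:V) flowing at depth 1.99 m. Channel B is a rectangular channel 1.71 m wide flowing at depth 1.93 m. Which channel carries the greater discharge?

channel A

Channel A: With bottom width b = 2 m and side slope z = 2: A = (b + zy)y = (2 + 2×1.99)×1.99 = 11.9 m²; P = b + 2y√(1+z²) = 2 + 2×1.99×2.236 = 10.9 m. Hydraulic radius R = A/P = 11.9/10.9 = 1.092 m. Q_A = (1/0.034)·11.9·1.092^(2/3)·√0.011 = 38.92 m³/s.
Channel B: Flow area A = b·y = 1.71 × 1.93 = 3.3 m². Wetted perimeter P = b + 2y = 1.71 + 2×1.93 = 5.57 m. Hydraulic radius R = A/P = 3.3/5.57 = 0.5925 m. Q_B = (1/0.034)·3.3·0.5925^(2/3)·√0.011 = 7.182 m³/s.
Q_A = 38.92 m³/s vs Q_B = 7.182 m³/s, so channel A carries more.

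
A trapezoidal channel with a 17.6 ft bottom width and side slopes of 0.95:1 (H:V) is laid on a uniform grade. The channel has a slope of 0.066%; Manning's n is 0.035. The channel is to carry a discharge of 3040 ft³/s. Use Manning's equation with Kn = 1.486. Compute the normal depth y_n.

y_n = 18.1 ft

Manning's equation rearranged: A R^(2/3) = nQ / (1.486·√S) = 0.035 × 3040 / (1.486 × √0.00066) = 2787.
Trying y = 21.6 ft: A R^(2/3) = 3990 — high.
Trying y = 13.7 ft: A R^(2/3) = 1617 — low.
Trying y = 18.1 ft: A R^(2/3) = 2790 — matches.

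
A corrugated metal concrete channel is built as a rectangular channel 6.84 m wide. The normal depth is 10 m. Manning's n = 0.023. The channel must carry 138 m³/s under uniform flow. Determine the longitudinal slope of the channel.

Flow area A = b·y = 6.84 × 10 = 68.4 m². Wetted perimeter P = b + 2y = 6.84 + 2×10 = 26.84 m.
Hydraulic radius R = A/P = 68.4/26.84 = 2.548 m.
From Manning's equation, S = [nQ / (1 A R^(2/3))]² = [0.023 × 138 / (1 × 68.4 × 2.548^(2/3))]² = 0.000619.

S = 0.000619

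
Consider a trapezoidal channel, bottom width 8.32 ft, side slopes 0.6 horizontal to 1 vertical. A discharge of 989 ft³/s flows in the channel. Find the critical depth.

y_c = 6.46 ft

At critical depth, Q² T / (g A³) = 1, i.e. A³/T = Q²/g = 989²/32.2 = 30380.
Try y = 7.89 ft: A³/T = 61420 — too large.
Try y = 5.5 ft: A³/T = 17500 — too small.
Try y = 6.46 ft: A³/T = 30430 — matches.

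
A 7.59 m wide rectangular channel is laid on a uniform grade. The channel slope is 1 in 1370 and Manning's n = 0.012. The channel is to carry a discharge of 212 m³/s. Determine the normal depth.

y_n = 6.84 m

Manning's equation rearranged: A R^(2/3) = nQ / (1·√S) = 0.012 × 212 / (√0.0007299) = 94.16.
Try y = 8.51 m: A R^(2/3) = 122.9 — high.
Try y = 5.72 m: A R^(2/3) = 75.24 — low.
Try y = 6.84 m: A R^(2/3) = 94.11 — close enough.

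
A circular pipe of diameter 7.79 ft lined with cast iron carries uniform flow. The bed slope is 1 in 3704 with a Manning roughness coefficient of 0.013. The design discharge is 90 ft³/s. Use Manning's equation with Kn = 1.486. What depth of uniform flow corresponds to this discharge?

Manning's equation rearranged: A R^(2/3) = nQ / (1.486·√S) = 0.013 × 90 / (1.486 × √0.00027) = 47.92.
Try y = 5.02 ft: A R^(2/3) = 55.53 — too large.
Try y = 3.26 ft: A R^(2/3) = 27.19 — too small.
Try y = 4.55 ft: A R^(2/3) = 47.9 — close enough.

y_n = 4.55 ft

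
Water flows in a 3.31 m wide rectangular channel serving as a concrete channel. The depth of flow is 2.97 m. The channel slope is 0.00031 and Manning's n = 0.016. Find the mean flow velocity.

Flow area A = b·y = 3.31 × 2.97 = 9.831 m². Wetted perimeter P = b + 2y = 3.31 + 2×2.97 = 9.25 m.
Hydraulic radius R = A/P = 9.831/9.25 = 1.063 m.
From Manning's equation, V = (1/n) R^(2/3) S^(1/2) = (1/0.016) × 1.063^(2/3) × 0.00031^(1/2) = 1.15 m/s.

V = 1.15 m/s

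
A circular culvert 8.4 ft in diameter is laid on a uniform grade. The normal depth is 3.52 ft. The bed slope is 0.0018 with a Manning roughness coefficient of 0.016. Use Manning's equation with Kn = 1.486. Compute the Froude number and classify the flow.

For a circular section of diameter D = 8.4 ft at depth y = 3.52 ft, the central angle is θ = 2 arccos(1 − 2y/D) = 2.816 rad. Then A = (D²/8)(θ − sin θ) = 22.02 ft² and P = Dθ/2 = 11.83 ft.
Hydraulic radius R = A/P = 22.02/11.83 = 1.862 ft.
V = (1.486/n) R^(2/3) √S = (1.486/0.016) × 1.862^(2/3) × √0.0018 = 5.963 ft/s. Hydraulic depth D_h = A/T = 22.02/8.289 = 2.657 ft.
Froude number Fr = V/√(g·D_h) = 5.963/√(32.2×2.657) = 0.645, which is less than 1, so the flow is subcritical.

subcritical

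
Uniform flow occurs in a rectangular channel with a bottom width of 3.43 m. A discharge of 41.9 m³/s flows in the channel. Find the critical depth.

For a rectangular channel, critical depth y_c = (q²/g)^(1/3) where q = Q/b = 41.9/3.43 = 12.22 m²/s.
So y_c = (12.22²/9.81)^(1/3) = 2.48 m.

y_c = 2.48 m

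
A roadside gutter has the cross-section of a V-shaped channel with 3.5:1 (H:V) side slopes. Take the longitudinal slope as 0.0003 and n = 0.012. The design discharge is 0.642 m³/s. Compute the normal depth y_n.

y_n = 0.554 m

Manning's equation rearranged: A R^(2/3) = nQ / (1·√S) = 0.012 × 0.642 / (√0.0003) = 0.4448.
Try y = 0.471 m: A R^(2/3) = 0.2885 — too small.
Try y = 0.554 m: A R^(2/3) = 0.4447 — close enough.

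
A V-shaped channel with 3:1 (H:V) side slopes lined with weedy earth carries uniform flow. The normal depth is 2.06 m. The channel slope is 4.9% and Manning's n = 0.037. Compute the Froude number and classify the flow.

supercritical

For a triangular section with side slope z = 3: A = zy² = 3×2.06² = 12.73 m²; P = 2y√(1+z²) = 2×2.06×3.162 = 13.03 m.
Hydraulic radius R = A/P = 12.73/13.03 = 0.9771 m.
V = (1/n) R^(2/3) √S = (1/0.037) × 0.9771^(2/3) × √0.049 = 5.891 m/s. Hydraulic depth D_h = A/T = 12.73/12.36 = 1.03 m.
Froude number Fr = V/√(g·D_h) = 5.891/√(9.81×1.03) = 1.85, which is greater than 1, so the flow is supercritical.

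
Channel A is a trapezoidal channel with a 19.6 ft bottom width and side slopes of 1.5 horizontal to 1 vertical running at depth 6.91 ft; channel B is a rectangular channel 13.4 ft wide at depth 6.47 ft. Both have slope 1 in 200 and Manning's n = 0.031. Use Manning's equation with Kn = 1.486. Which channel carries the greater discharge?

channel A

Channel A: With bottom width b = 19.6 ft and side slope z = 1.5: A = (b + zy)y = (19.6 + 1.5×6.91)×6.91 = 207.1 ft²; P = b + 2y√(1+z²) = 19.6 + 2×6.91×1.803 = 44.51 ft. Hydraulic radius R = A/P = 207.1/44.51 = 4.651 ft. Q_A = (1.486/0.031)·207.1·4.651^(2/3)·√0.005 = 1956 ft³/s.
Channel B: Flow area A = b·y = 13.4 × 6.47 = 86.7 ft². Wetted perimeter P = b + 2y = 13.4 + 2×6.47 = 26.34 ft. Hydraulic radius R = A/P = 86.7/26.34 = 3.291 ft. Q_B = (1.486/0.031)·86.7·3.291^(2/3)·√0.005 = 650.2 ft³/s.
Q_A = 1956 ft³/s vs Q_B = 650.2 ft³/s, so channel A carries more.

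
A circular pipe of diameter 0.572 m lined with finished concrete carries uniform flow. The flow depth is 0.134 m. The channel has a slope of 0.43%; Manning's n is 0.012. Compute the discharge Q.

Q = 0.0462 m³/s

For a circular section of diameter D = 0.572 m at depth y = 0.134 m, the central angle is θ = 2 arccos(1 − 2y/D) = 2.021 rad. Then A = (D²/8)(θ − sin θ) = 0.04583 m² and P = Dθ/2 = 0.578 m.
Hydraulic radius R = A/P = 0.04583/0.578 = 0.07929 m.
Manning's equation: Q = (1/n) A R^(2/3) S^(1/2) = (1/0.012) × 0.04583 × 0.07929^(2/3) × 0.0043^(1/2) = 0.0462 m³/s.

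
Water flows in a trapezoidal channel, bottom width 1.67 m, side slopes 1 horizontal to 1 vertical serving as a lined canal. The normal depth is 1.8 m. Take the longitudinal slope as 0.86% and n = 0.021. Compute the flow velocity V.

With bottom width b = 1.67 m and side slope z = 1: A = (b + zy)y = (1.67 + 1×1.8)×1.8 = 6.246 m²; P = b + 2y√(1+z²) = 1.67 + 2×1.8×1.414 = 6.761 m.
Hydraulic radius R = A/P = 6.246/6.761 = 0.9238 m.
From Manning's equation, V = (1/n) R^(2/3) S^(1/2) = (1/0.021) × 0.9238^(2/3) × 0.0086^(1/2) = 4.19 m/s.

V = 4.19 m/s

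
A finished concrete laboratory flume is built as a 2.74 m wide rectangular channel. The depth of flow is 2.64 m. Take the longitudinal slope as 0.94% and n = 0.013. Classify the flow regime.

supercritical

Flow area A = b·y = 2.74 × 2.64 = 7.234 m². Wetted perimeter P = b + 2y = 2.74 + 2×2.64 = 8.02 m.
Hydraulic radius R = A/P = 7.234/8.02 = 0.9019 m.
V = (1/n) R^(2/3) √S = (1/0.013) × 0.9019^(2/3) × √0.0094 = 6.962 m/s. Hydraulic depth D_h = A/T = 7.234/2.74 = 2.64 m.
Froude number Fr = V/√(g·D_h) = 6.962/√(9.81×2.64) = 1.37, which is greater than 1, so the flow is supercritical.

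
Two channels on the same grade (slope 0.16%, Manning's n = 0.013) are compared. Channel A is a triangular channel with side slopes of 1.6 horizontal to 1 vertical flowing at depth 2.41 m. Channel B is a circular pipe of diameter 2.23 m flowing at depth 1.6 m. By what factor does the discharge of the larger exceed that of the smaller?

Channel A: For a triangular section with side slope z = 1.6: A = zy² = 1.6×2.41² = 9.293 m²; P = 2y√(1+z²) = 2×2.41×1.887 = 9.094 m. Hydraulic radius R = A/P = 9.293/9.094 = 1.022 m. Q_A = (1/0.013)·9.293·1.022^(2/3)·√0.0016 = 29.01 m³/s.
Channel B: For a circular section of diameter D = 2.23 m at depth y = 1.6 m, the central angle is θ = 2 arccos(1 − 2y/D) = 4.042 rad. Then A = (D²/8)(θ − sin θ) = 2.999 m² and P = Dθ/2 = 4.506 m. Hydraulic radius R = A/P = 2.999/4.506 = 0.6656 m. Q_B = (1/0.013)·2.999·0.6656^(2/3)·√0.0016 = 7.035 m³/s.
The larger discharge is 29.01 m³/s and the smaller is 7.035 m³/s; the ratio is 4.12.

4.12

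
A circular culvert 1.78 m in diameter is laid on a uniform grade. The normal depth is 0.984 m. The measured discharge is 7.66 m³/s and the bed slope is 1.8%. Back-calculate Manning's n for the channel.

n = 0.015

For a circular section of diameter D = 1.78 m at depth y = 0.984 m, the central angle is θ = 2 arccos(1 − 2y/D) = 3.353 rad. Then A = (D²/8)(θ − sin θ) = 1.411 m² and P = Dθ/2 = 2.984 m.
Hydraulic radius R = A/P = 1.411/2.984 = 0.4729 m.
Rearranging Manning's equation: n = (1/Q) A R^(2/3) S^(1/2) = (1/7.66) × 1.411 × 0.4729^(2/3) × √0.018 = 0.015.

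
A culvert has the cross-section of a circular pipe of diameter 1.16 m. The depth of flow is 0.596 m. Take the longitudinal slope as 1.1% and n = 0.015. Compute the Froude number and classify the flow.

supercritical

For a circular section of diameter D = 1.16 m at depth y = 0.596 m, the central angle is θ = 2 arccos(1 − 2y/D) = 3.197 rad. Then A = (D²/8)(θ − sin θ) = 0.547 m² and P = Dθ/2 = 1.854 m.
Hydraulic radius R = A/P = 0.547/1.854 = 0.295 m.
V = (1/n) R^(2/3) √S = (1/0.015) × 0.295^(2/3) × √0.011 = 3.099 m/s. Hydraulic depth D_h = A/T = 0.547/1.16 = 0.4717 m.
Froude number Fr = V/√(g·D_h) = 3.099/√(9.81×0.4717) = 1.44, which is greater than 1, so the flow is supercritical.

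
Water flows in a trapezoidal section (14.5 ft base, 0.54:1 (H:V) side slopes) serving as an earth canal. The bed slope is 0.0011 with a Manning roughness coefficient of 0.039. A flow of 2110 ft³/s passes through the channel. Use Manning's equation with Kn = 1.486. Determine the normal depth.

y_n = 17.7 ft

Manning's equation rearranged: A R^(2/3) = nQ / (1.486·√S) = 0.039 × 2110 / (1.486 × √0.0011) = 1670.
Trying y = 15.2 ft: A R^(2/3) = 1268 — short.
Trying y = 17.7 ft: A R^(2/3) = 1672 — close enough.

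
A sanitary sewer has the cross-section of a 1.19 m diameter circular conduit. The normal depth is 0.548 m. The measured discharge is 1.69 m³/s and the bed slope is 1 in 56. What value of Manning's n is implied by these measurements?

n = 0.017

For a circular section of diameter D = 1.19 m at depth y = 0.548 m, the central angle is θ = 2 arccos(1 − 2y/D) = 2.983 rad. Then A = (D²/8)(θ − sin θ) = 0.5002 m² and P = Dθ/2 = 1.775 m.
Hydraulic radius R = A/P = 0.5002/1.775 = 0.2818 m.
Rearranging Manning's equation: n = (1/Q) A R^(2/3) S^(1/2) = (1/1.69) × 0.5002 × 0.2818^(2/3) × √0.01786 = 0.017.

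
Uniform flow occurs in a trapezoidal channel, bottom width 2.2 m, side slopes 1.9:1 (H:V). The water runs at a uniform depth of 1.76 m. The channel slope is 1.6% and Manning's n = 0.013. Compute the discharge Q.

With bottom width b = 2.2 m and side slope z = 1.9: A = (b + zy)y = (2.2 + 1.9×1.76)×1.76 = 9.757 m²; P = b + 2y√(1+z²) = 2.2 + 2×1.76×2.147 = 9.758 m.
Hydraulic radius R = A/P = 9.757/9.758 = 1 m.
Manning's equation: Q = (1/n) A R^(2/3) S^(1/2) = (1/0.013) × 9.757 × 1^(2/3) × 0.016^(1/2) = 94.9 m³/s.

Q = 94.9 m³/s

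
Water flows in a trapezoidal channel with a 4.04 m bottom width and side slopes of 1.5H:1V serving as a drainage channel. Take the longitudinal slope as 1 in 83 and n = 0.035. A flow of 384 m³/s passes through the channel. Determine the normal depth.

Manning's equation rearranged: A R^(2/3) = nQ / (1·√S) = 0.035 × 384 / (√0.01205) = 122.4.
Trying y = 6.15 m: A R^(2/3) = 173.9 — over.
Trying y = 3.75 m: A R^(2/3) = 58.75 — short.
Trying y = 5.26 m: A R^(2/3) = 122.5 — close enough.

y_n = 5.26 m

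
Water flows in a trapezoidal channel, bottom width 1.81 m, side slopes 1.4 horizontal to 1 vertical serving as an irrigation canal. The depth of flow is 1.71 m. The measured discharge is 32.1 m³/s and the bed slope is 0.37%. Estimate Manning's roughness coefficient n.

With bottom width b = 1.81 m and side slope z = 1.4: A = (b + zy)y = (1.81 + 1.4×1.71)×1.71 = 7.189 m²; P = b + 2y√(1+z²) = 1.81 + 2×1.71×1.72 = 7.694 m.
Hydraulic radius R = A/P = 7.189/7.694 = 0.9343 m.
Rearranging Manning's equation: n = (1/Q) A R^(2/3) S^(1/2) = (1/32.1) × 7.189 × 0.9343^(2/3) × √0.0037 = 0.013.

n = 0.013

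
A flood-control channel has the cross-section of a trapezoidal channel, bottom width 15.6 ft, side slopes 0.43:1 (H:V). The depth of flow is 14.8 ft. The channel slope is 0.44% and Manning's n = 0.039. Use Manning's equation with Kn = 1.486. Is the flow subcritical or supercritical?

With bottom width b = 15.6 ft and side slope z = 0.43: A = (b + zy)y = (15.6 + 0.43×14.8)×14.8 = 325.1 ft²; P = b + 2y√(1+z²) = 15.6 + 2×14.8×1.089 = 47.82 ft.
Hydraulic radius R = A/P = 325.1/47.82 = 6.798 ft.
V = (1.486/n) R^(2/3) √S = (1.486/0.039) × 6.798^(2/3) × √0.0044 = 9.07 ft/s. Hydraulic depth D_h = A/T = 325.1/28.33 = 11.48 ft.
Froude number Fr = V/√(g·D_h) = 9.07/√(32.2×11.48) = 0.472, which is less than 1, so the flow is subcritical.

subcritical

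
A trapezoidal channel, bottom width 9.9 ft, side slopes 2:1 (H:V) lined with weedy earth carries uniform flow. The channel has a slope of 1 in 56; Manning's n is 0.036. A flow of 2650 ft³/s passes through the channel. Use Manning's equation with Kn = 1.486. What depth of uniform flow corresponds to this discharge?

y_n = 7.41 ft

Manning's equation rearranged: A R^(2/3) = nQ / (1.486·√S) = 0.036 × 2650 / (1.486 × √0.01786) = 480.4.
Try y = 6.15 ft: A R^(2/3) = 323.7 — too small.
Try y = 8.15 ft: A R^(2/3) = 591.2 — too large.
Try y = 7.41 ft: A R^(2/3) = 481.1 — ≈ 480.4.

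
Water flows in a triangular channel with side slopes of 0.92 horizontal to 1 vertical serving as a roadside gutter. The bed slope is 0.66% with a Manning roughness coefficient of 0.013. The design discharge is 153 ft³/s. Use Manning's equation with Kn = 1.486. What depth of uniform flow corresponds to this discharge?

y_n = 3.87 ft

Manning's equation rearranged: A R^(2/3) = nQ / (1.486·√S) = 0.013 × 153 / (1.486 × √0.0066) = 16.48.
Try y = 4.33 ft: A R^(2/3) = 22.26 — high.
Try y = 3.29 ft: A R^(2/3) = 10.7 — low.
Try y = 3.87 ft: A R^(2/3) = 16.5 — close enough.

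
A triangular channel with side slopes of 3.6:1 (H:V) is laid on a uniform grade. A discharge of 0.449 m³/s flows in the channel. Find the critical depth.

At critical depth, Q² T / (g A³) = 1, i.e. A³/T = Q²/g = 0.449²/9.81 = 0.02055.
At y = 0.397 m: A³/T = 0.0639 — high.
At y = 0.316 m: A³/T = 0.02042 — ≈ 0.02055.

y_c = 0.316 m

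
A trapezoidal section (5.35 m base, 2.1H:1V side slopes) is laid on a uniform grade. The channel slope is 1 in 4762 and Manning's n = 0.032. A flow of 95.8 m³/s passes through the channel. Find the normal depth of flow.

y_n = 5.72 m

Manning's equation rearranged: A R^(2/3) = nQ / (1·√S) = 0.032 × 95.8 / (√0.00021) = 211.5.
Try y = 6.29 m: A R^(2/3) = 262.5 — too large.
Try y = 4.59 m: A R^(2/3) = 129.3 — too small.
Try y = 5.72 m: A R^(2/3) = 211.5 — close enough.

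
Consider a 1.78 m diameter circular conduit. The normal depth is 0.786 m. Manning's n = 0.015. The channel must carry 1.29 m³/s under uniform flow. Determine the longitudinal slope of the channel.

S = 0.0011

For a circular section of diameter D = 1.78 m at depth y = 0.786 m, the central angle is θ = 2 arccos(1 − 2y/D) = 2.907 rad. Then A = (D²/8)(θ − sin θ) = 1.06 m² and P = Dθ/2 = 2.588 m.
Hydraulic radius R = A/P = 1.06/2.588 = 0.4095 m.
From Manning's equation, S = [nQ / (1 A R^(2/3))]² = [0.015 × 1.29 / (1 × 1.06 × 0.4095^(2/3))]² = 0.0011.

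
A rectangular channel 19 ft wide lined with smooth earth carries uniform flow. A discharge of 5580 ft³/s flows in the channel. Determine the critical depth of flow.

y_c = 13.9 ft

For a rectangular channel, critical depth y_c = (q²/g)^(1/3) where q = Q/b = 5580/19 = 293.7 ft²/s.
So y_c = (293.7²/32.2)^(1/3) = 13.9 ft.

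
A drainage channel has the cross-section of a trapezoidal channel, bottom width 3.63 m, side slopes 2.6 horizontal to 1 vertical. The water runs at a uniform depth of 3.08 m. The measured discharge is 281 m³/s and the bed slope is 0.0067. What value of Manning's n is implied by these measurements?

n = 0.015

With bottom width b = 3.63 m and side slope z = 2.6: A = (b + zy)y = (3.63 + 2.6×3.08)×3.08 = 35.85 m²; P = b + 2y√(1+z²) = 3.63 + 2×3.08×2.786 = 20.79 m.
Hydraulic radius R = A/P = 35.85/20.79 = 1.724 m.
Rearranging Manning's equation: n = (1/Q) A R^(2/3) S^(1/2) = (1/281) × 35.85 × 1.724^(2/3) × √0.0067 = 0.015.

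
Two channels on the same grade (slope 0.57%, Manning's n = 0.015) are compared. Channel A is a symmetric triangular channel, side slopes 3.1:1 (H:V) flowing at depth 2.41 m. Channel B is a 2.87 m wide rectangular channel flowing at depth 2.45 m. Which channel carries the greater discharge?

channel A

Channel A: For a triangular section with side slope z = 3.1: A = zy² = 3.1×2.41² = 18.01 m²; P = 2y√(1+z²) = 2×2.41×3.257 = 15.7 m. Hydraulic radius R = A/P = 18.01/15.7 = 1.147 m. Q_A = (1/0.015)·18.01·1.147^(2/3)·√0.0057 = 99.29 m³/s.
Channel B: Flow area A = b·y = 2.87 × 2.45 = 7.032 m². Wetted perimeter P = b + 2y = 2.87 + 2×2.45 = 7.77 m. Hydraulic radius R = A/P = 7.032/7.77 = 0.905 m. Q_B = (1/0.015)·7.032·0.905^(2/3)·√0.0057 = 33.11 m³/s.
Q_A = 99.29 m³/s vs Q_B = 33.11 m³/s, so channel A carries more.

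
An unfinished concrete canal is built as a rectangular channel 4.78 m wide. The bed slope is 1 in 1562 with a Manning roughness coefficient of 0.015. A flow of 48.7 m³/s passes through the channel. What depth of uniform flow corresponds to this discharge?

Manning's equation rearranged: A R^(2/3) = nQ / (1·√S) = 0.015 × 48.7 / (√0.0006402) = 28.87.
Try y = 5.41 m: A R^(2/3) = 36.22 — too large.
Try y = 4.49 m: A R^(2/3) = 28.87 — matches.

y_n = 4.49 m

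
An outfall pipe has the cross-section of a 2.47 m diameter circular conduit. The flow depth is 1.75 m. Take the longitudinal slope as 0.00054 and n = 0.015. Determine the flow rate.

For a circular section of diameter D = 2.47 m at depth y = 1.75 m, the central angle is θ = 2 arccos(1 − 2y/D) = 4.002 rad. Then A = (D²/8)(θ − sin θ) = 3.63 m² and P = Dθ/2 = 4.942 m.
Hydraulic radius R = A/P = 3.63/4.942 = 0.7345 m.
Manning's equation: Q = (1/n) A R^(2/3) S^(1/2) = (1/0.015) × 3.63 × 0.7345^(2/3) × 0.00054^(1/2) = 4.58 m³/s.

Q = 4.58 m³/s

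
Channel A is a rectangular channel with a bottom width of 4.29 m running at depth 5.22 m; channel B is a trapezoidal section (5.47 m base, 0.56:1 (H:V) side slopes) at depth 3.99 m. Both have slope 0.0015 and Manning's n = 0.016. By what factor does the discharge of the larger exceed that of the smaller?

Channel A: Flow area A = b·y = 4.29 × 5.22 = 22.39 m². Wetted perimeter P = b + 2y = 4.29 + 2×5.22 = 14.73 m. Hydraulic radius R = A/P = 22.39/14.73 = 1.52 m. Q_A = (1/0.016)·22.39·1.52^(2/3)·√0.0015 = 71.67 m³/s.
Channel B: With bottom width b = 5.47 m and side slope z = 0.56: A = (b + zy)y = (5.47 + 0.56×3.99)×3.99 = 30.74 m²; P = b + 2y√(1+z²) = 5.47 + 2×3.99×1.146 = 14.62 m. Hydraulic radius R = A/P = 30.74/14.62 = 2.103 m. Q_B = (1/0.016)·30.74·2.103^(2/3)·√0.0015 = 122.1 m³/s.
The larger discharge is 122.1 m³/s and the smaller is 71.67 m³/s; the ratio is 1.7.

1.7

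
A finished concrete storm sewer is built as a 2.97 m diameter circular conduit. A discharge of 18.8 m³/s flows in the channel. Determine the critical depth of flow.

At critical depth, Q² T / (g A³) = 1, i.e. A³/T = Q²/g = 18.8²/9.81 = 36.03.
At y = 2.07 m: A³/T = 50.19 — too large.
At y = 1.55 m: A³/T = 16.48 — too small.
At y = 1.9 m: A³/T = 35.95 — matches.

y_c = 1.9 m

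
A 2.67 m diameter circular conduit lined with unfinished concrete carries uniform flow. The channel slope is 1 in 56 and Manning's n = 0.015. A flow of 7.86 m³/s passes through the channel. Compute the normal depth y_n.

y_n = 0.823 m

Manning's equation rearranged: A R^(2/3) = nQ / (1·√S) = 0.015 × 7.86 / (√0.01786) = 0.8823.
Try y = 0.726 m: A R^(2/3) = 0.6914 — short.
Try y = 0.903 m: A R^(2/3) = 1.054 — over.
Try y = 0.823 m: A R^(2/3) = 0.8825 — matches.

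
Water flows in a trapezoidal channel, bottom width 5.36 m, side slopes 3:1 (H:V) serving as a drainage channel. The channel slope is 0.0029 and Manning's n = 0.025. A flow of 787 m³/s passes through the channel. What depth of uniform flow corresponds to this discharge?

y_n = 6.46 m

Manning's equation rearranged: A R^(2/3) = nQ / (1·√S) = 0.025 × 787 / (√0.0029) = 365.4.
At y = 4.65 m: A R^(2/3) = 169 — low.
At y = 8.21 m: A R^(2/3) = 650.9 — high.
At y = 6.46 m: A R^(2/3) = 365.5 — matches.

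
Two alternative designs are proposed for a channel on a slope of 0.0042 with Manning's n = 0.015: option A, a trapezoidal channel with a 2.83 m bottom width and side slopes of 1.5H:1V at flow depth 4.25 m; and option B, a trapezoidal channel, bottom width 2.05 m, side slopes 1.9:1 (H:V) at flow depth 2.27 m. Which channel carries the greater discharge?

channel A

Channel A: With bottom width b = 2.83 m and side slope z = 1.5: A = (b + zy)y = (2.83 + 1.5×4.25)×4.25 = 39.12 m²; P = b + 2y√(1+z²) = 2.83 + 2×4.25×1.803 = 18.15 m. Hydraulic radius R = A/P = 39.12/18.15 = 2.155 m. Q_A = (1/0.015)·39.12·2.155^(2/3)·√0.0042 = 282 m³/s.
Channel B: With bottom width b = 2.05 m and side slope z = 1.9: A = (b + zy)y = (2.05 + 1.9×2.27)×2.27 = 14.44 m²; P = b + 2y√(1+z²) = 2.05 + 2×2.27×2.147 = 11.8 m. Hydraulic radius R = A/P = 14.44/11.8 = 1.224 m. Q_B = (1/0.015)·14.44·1.224^(2/3)·√0.0042 = 71.42 m³/s.
Q_A = 282 m³/s vs Q_B = 71.42 m³/s, so channel A carries more.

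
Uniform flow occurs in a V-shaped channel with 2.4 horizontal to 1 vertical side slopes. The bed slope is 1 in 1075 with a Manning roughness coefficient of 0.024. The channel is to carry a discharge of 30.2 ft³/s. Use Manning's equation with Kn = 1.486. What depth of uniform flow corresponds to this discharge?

y_n = 2.47 ft

Manning's equation rearranged: A R^(2/3) = nQ / (1.486·√S) = 0.024 × 30.2 / (1.486 × √0.0009302) = 15.99.
Trying y = 2.9 ft: A R^(2/3) = 24.51 — over.
Trying y = 1.75 ft: A R^(2/3) = 6.375 — short.
Trying y = 2.47 ft: A R^(2/3) = 15.98 — close enough.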